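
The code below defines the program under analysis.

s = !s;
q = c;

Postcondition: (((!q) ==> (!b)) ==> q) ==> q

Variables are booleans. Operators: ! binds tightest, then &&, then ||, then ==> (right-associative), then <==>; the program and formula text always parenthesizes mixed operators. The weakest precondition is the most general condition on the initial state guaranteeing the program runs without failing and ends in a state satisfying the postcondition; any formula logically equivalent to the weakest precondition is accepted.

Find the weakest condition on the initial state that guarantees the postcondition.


Working backward. After the program, (((!q) ==> (!b)) ==> q) ==> q must hold.
Before q := c: (((!c) ==> (!b)) ==> c) ==> c
Before s := !s: (((!c) ==> (!b)) ==> c) ==> c
Answer: WP = (((!c) ==> (!b)) ==> c) ==> c


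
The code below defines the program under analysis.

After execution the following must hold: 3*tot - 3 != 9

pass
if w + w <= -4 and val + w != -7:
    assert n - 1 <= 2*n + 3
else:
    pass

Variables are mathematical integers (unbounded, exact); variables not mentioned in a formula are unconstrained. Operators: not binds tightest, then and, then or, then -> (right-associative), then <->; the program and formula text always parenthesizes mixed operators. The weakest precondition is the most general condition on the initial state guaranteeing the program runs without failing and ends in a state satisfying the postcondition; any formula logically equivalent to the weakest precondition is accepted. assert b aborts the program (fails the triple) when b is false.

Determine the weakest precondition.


Working backward. After the program, the postcondition 3*tot - 3 != 9 must hold; in canonical form it is 3*tot != 12.
Then branch requires n >= -4 and 3*tot != 12; else branch requires 3*tot != 12.
Before the if: ((2*w <= -4 and val + w != -7) -> (n >= -4 and 3*tot != 12)) and ((not (2*w <= -4 and val + w != -7)) -> 3*tot != 12)
Before skip: ((2*w <= -4 and val + w != -7) -> (n >= -4 and 3*tot != 12)) and ((not (2*w <= -4 and val + w != -7)) -> 3*tot != 12)
Answer: WP = ((2*w <= -4 and val + w != -7) -> (n >= -4 and 3*tot != 12)) and ((not (2*w <= -4 and val + w != -7)) -> 3*tot != 12)


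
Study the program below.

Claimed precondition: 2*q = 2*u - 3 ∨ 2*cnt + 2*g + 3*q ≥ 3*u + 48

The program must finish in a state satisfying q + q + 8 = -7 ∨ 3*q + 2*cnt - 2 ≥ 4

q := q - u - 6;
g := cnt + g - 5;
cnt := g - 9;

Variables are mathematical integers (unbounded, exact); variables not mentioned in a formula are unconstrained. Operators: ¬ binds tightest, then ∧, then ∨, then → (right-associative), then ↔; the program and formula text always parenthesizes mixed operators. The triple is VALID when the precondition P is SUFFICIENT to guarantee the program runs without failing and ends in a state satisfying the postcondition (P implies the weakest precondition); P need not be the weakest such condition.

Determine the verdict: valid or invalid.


Working backward. After the program, the postcondition q + q + 8 = -7 ∨ 3*q + 2*cnt - 2 ≥ 4 must hold; in canonical form it is 2*q = -15 ∨ 2*cnt + 3*q ≥ 6.
Before cnt := g - 9: 2*q = -15 ∨ 2*g + 3*q ≥ 24
Before g := cnt + g - 5: 2*q = -15 ∨ 2*cnt + 2*g + 3*q ≥ 34
Before q := q - u - 6: 2*q = 2*u - 3 ∨ 2*cnt + 2*g + 3*q ≥ 3*u + 52
The weakest precondition is 2*q = 2*u - 3 ∨ 2*cnt + 2*g + 3*q ≥ 3*u + 52.
Check whether 2*q = 2*u - 3 ∨ 2*cnt + 2*g + 3*q ≥ 3*u + 48 implies it.
Countermodel: at the initial state cnt = 24, g = 0, q = 0, u = 0, the precondition holds but the weakest precondition fails.
Answer: invalid


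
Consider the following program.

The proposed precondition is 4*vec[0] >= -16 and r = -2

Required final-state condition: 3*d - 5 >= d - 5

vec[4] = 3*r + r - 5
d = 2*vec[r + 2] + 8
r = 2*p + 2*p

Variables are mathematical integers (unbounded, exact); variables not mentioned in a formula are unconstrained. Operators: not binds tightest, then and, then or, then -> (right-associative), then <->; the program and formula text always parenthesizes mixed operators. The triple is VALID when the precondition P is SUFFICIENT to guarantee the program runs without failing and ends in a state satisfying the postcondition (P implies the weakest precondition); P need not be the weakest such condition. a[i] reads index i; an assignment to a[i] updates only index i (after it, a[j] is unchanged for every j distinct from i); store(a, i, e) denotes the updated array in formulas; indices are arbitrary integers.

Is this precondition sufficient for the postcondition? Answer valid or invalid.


Working backward. After the program, the postcondition 3*d - 5 >= d - 5 must hold; in canonical form it is 2*d >= 0.
Before r := 2*p + 2*p: 2*d >= 0
Before d := 2*vec[r + 2] + 8: 4*vec[r + 2] >= -16
Before vec[4] := 3*r + r - 5: 4*store(vec, 4, 4*r - 5)[r + 2] >= -16
The weakest precondition is 4*store(vec, 4, 4*r - 5)[r + 2] >= -16.
Check whether 4*vec[0] >= -16 and r = -2 implies it.
Every state satisfying the precondition satisfies the weakest precondition: the implication holds.
Answer: valid


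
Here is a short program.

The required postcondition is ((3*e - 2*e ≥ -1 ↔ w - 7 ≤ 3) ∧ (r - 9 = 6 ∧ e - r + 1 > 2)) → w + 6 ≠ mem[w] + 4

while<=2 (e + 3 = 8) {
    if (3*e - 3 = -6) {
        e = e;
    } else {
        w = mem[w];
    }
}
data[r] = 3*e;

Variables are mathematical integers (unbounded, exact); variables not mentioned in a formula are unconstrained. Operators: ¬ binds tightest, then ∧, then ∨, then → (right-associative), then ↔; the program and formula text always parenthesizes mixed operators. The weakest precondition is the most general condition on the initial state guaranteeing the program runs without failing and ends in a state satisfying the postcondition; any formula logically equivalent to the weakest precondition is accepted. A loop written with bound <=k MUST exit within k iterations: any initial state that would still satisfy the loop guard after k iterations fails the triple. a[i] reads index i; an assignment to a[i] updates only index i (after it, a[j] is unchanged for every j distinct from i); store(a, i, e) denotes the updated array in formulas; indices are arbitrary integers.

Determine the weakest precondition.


Working backward. After the program, the postcondition ((3*e - 2*e ≥ -1 ↔ w - 7 ≤ 3) ∧ (r - 9 = 6 ∧ e - r + 1 > 2)) → w + 6 ≠ mem[w] + 4 must hold; in canonical form it is ((e ≥ -1 ↔ w ≤ 10) ∧ r = 15 ∧ e > r + 1) → w ≠ mem[w] - 2.
Before data[r] := 3*e: ((e ≥ -1 ↔ w ≤ 10) ∧ r = 15 ∧ e > r + 1) → w ≠ mem[w] - 2
Before the loop (bound <=2), unroll the exhaustion recursion (WP_0 = exit-now case; WP_j = one more guarded iteration, up to j = 2):
  WP_0: (¬(e = 5)) ∧ (((e ≥ -1 ↔ w ≤ 10) ∧ r = 15 ∧ e > r + 1) → w ≠ mem[w] - 2)
  WP_1: (e = 5 → ((3*e = -3 → ((¬(e = 5)) ∧ (((e ≥ -1 ↔ w ≤ 10) ∧ r = 15 ∧ e > r + 1) → w ≠ mem[w] - 2))) ∧ ((¬(3*e = -3)) → ((¬(e = 5)) ∧ (((e ≥ -1 ↔ mem[w] ≤ 10) ∧ r = 15 ∧ e > r + 1) → mem[w] ≠ mem[mem[w]] - 2))))) ∧ ((¬(e = 5)) → (((e ≥ -1 ↔ w ≤ 10) ∧ r = 15 ∧ e > r + 1) → w ≠ mem[w] - 2))
  WP_2: (e = 5 → ((3*e = -3 → ((e = 5 → ((3*e = -3 → ((¬(e = 5)) ∧ (((e ≥ -1 ↔ w ≤ 10) ∧ r = 15 ∧ e > r + 1) → w ≠ mem[w] - 2))) ∧ ((¬(3*e = -3)) → ((¬(e = 5)) ∧ (((e ≥ -1 ↔ mem[w] ≤ 10) ∧ r = 15 ∧ e > r + 1) → mem[w] ≠ mem[mem[w]] - 2))))) ∧ ((¬(e = 5)) → (((e ≥ -1 ↔ w ≤ 10) ∧ r = 15 ∧ e > r + 1) → w ≠ mem[w] - 2)))) ∧ ((¬(3*e = -3)) → ((e = 5 → ((3*e = -3 → ((¬(e = 5)) ∧ (((e ≥ -1 ↔ mem[w] ≤ 10) ∧ r = 15 ∧ e > r + 1) → mem[w] ≠ mem[mem[w]] - 2))) ∧ ((¬(3*e = -3)) → ((¬(e = 5)) ∧ (((e ≥ -1 ↔ mem[mem[w]] ≤ 10) ∧ r = 15 ∧ e > r + 1) → mem[mem[w]] ≠ mem[mem[mem[w]]] - 2))))) ∧ ((¬(e = 5)) → (((e ≥ -1 ↔ mem[w] ≤ 10) ∧ r = 15 ∧ e > r + 1) → mem[w] ≠ mem[mem[w]] - 2)))))) ∧ ((¬(e = 5)) → (((e ≥ -1 ↔ w ≤ 10) ∧ r = 15 ∧ e > r + 1) → w ≠ mem[w] - 2))
So before the loop: (e = 5 → ((3*e = -3 → ((e = 5 → ((3*e = -3 → ((¬(e = 5)) ∧ (((e ≥ -1 ↔ w ≤ 10) ∧ r = 15 ∧ e > r + 1) → w ≠ mem[w] - 2))) ∧ ((¬(3*e = -3)) → ((¬(e = 5)) ∧ (((e ≥ -1 ↔ mem[w] ≤ 10) ∧ r = 15 ∧ e > r + 1) → mem[w] ≠ mem[mem[w]] - 2))))) ∧ ((¬(e = 5)) → (((e ≥ -1 ↔ w ≤ 10) ∧ r = 15 ∧ e > r + 1) → w ≠ mem[w] - 2)))) ∧ ((¬(3*e = -3)) → ((e = 5 → ((3*e = -3 → ((¬(e = 5)) ∧ (((e ≥ -1 ↔ mem[w] ≤ 10) ∧ r = 15 ∧ e > r + 1) → mem[w] ≠ mem[mem[w]] - 2))) ∧ ((¬(3*e = -3)) → ((¬(e = 5)) ∧ (((e ≥ -1 ↔ mem[mem[w]] ≤ 10) ∧ r = 15 ∧ e > r + 1) → mem[mem[w]] ≠ mem[mem[mem[w]]] - 2))))) ∧ ((¬(e = 5)) → (((e ≥ -1 ↔ mem[w] ≤ 10) ∧ r = 15 ∧ e > r + 1) → mem[w] ≠ mem[mem[w]] - 2)))))) ∧ ((¬(e = 5)) → (((e ≥ -1 ↔ w ≤ 10) ∧ r = 15 ∧ e > r + 1) → w ≠ mem[w] - 2))
Answer: WP = (e = 5 → ((3*e = -3 → ((e = 5 → ((3*e = -3 → ((¬(e = 5)) ∧ (((e ≥ -1 ↔ w ≤ 10) ∧ r = 15 ∧ e > r + 1) → w ≠ mem[w] - 2))) ∧ ((¬(3*e = -3)) → ((¬(e = 5)) ∧ (((e ≥ -1 ↔ mem[w] ≤ 10) ∧ r = 15 ∧ e > r + 1) → mem[w] ≠ mem[mem[w]] - 2))))) ∧ ((¬(e = 5)) → (((e ≥ -1 ↔ w ≤ 10) ∧ r = 15 ∧ e > r + 1) → w ≠ mem[w] - 2)))) ∧ ((¬(3*e = -3)) → ((e = 5 → ((3*e = -3 → ((¬(e = 5)) ∧ (((e ≥ -1 ↔ mem[w] ≤ 10) ∧ r = 15 ∧ e > r + 1) → mem[w] ≠ mem[mem[w]] - 2))) ∧ ((¬(3*e = -3)) → ((¬(e = 5)) ∧ (((e ≥ -1 ↔ mem[mem[w]] ≤ 10) ∧ r = 15 ∧ e > r + 1) → mem[mem[w]] ≠ mem[mem[mem[w]]] - 2))))) ∧ ((¬(e = 5)) → (((e ≥ -1 ↔ mem[w] ≤ 10) ∧ r = 15 ∧ e > r + 1) → mem[w] ≠ mem[mem[w]] - 2)))))) ∧ ((¬(e = 5)) → (((e ≥ -1 ↔ w ≤ 10) ∧ r = 15 ∧ e > r + 1) → w ≠ mem[w] - 2))


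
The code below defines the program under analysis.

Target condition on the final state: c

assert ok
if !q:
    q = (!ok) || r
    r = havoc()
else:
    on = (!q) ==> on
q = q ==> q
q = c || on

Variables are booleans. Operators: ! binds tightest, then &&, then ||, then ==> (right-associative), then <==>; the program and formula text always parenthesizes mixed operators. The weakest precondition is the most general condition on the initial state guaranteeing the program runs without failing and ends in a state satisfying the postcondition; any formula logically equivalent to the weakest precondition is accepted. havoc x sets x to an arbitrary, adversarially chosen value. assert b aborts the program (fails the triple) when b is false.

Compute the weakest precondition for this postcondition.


Working backward. After the program, c must hold.
Before q := c || on: c
Before q := q ==> q: c
Then branch requires c; else branch requires c.
Before the if: ((!q) ==> c) && (q ==> c)
Before assert ok: ok && ((!q) ==> c) && (q ==> c)
Answer: WP = ok && ((!q) ==> c) && (q ==> c)


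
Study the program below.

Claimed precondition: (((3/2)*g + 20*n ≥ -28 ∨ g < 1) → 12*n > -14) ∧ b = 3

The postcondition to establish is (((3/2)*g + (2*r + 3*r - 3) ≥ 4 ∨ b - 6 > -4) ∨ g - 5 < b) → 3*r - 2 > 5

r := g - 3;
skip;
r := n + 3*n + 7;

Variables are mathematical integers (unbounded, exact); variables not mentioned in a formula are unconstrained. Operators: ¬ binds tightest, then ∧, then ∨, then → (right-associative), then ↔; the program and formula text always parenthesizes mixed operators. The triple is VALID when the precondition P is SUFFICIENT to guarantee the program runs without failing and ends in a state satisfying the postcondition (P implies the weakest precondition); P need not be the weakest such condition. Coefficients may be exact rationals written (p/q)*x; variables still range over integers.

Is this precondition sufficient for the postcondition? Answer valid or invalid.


Working backward. After the program, the postcondition (((3/2)*g + (2*r + 3*r - 3) ≥ 4 ∨ b - 6 > -4) ∨ g - 5 < b) → 3*r - 2 > 5 must hold; in canonical form it is ((3/2)*g + 5*r ≥ 7 ∨ b > 2 ∨ g < b + 5) → 3*r > 7.
Before r := n + 3*n + 7: ((3/2)*g + 20*n ≥ -28 ∨ b > 2 ∨ g < b + 5) → 12*n > -14
Before skip: ((3/2)*g + 20*n ≥ -28 ∨ b > 2 ∨ g < b + 5) → 12*n > -14
Before r := g - 3: ((3/2)*g + 20*n ≥ -28 ∨ b > 2 ∨ g < b + 5) → 12*n > -14
The weakest precondition is ((3/2)*g + 20*n ≥ -28 ∨ b > 2 ∨ g < b + 5) → 12*n > -14.
Check whether (((3/2)*g + 20*n ≥ -28 ∨ g < 1) → 12*n > -14) ∧ b = 3 implies it.
Countermodel: at the initial state b = 3, g = 1, n = -2, the precondition holds but the weakest precondition fails.
Answer: invalid


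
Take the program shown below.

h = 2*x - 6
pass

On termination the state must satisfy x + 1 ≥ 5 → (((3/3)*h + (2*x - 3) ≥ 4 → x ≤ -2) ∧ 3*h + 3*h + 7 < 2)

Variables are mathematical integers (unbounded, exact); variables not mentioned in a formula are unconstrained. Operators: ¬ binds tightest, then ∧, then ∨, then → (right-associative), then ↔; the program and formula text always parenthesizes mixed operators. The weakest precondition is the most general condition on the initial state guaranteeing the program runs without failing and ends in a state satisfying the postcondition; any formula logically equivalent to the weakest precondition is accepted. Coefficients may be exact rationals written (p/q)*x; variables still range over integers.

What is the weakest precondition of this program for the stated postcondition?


Working backward. After the program, the postcondition x + 1 ≥ 5 → (((3/3)*h + (2*x - 3) ≥ 4 → x ≤ -2) ∧ 3*h + 3*h + 7 < 2) must hold; in canonical form it is x ≥ 4 → ((h + 2*x ≥ 7 → x ≤ -2) ∧ 6*h < -5).
Before skip: x ≥ 4 → ((h + 2*x ≥ 7 → x ≤ -2) ∧ 6*h < -5)
Before h := 2*x - 6: x ≥ 4 → ((4*x ≥ 13 → x ≤ -2) ∧ 12*x < 31)
Answer: WP = x ≥ 4 → ((4*x ≥ 13 → x ≤ -2) ∧ 12*x < 31)


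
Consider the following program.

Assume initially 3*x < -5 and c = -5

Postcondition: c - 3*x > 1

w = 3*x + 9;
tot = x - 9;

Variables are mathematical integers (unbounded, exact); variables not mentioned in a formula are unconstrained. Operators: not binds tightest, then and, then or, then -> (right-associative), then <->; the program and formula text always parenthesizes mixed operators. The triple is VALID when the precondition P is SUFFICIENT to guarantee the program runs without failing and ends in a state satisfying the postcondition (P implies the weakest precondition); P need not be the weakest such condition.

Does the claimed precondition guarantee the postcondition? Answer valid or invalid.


Working backward. After the program, the postcondition c - 3*x > 1 must hold; in canonical form it is c > 3*x + 1.
Before tot := x - 9: c > 3*x + 1
Before w := 3*x + 9: c > 3*x + 1
The weakest precondition is c > 3*x + 1.
Check whether 3*x < -5 and c = -5 implies it.
Countermodel: at the initial state c = -5, x = -2, the precondition holds but the weakest precondition fails.
Answer: invalid


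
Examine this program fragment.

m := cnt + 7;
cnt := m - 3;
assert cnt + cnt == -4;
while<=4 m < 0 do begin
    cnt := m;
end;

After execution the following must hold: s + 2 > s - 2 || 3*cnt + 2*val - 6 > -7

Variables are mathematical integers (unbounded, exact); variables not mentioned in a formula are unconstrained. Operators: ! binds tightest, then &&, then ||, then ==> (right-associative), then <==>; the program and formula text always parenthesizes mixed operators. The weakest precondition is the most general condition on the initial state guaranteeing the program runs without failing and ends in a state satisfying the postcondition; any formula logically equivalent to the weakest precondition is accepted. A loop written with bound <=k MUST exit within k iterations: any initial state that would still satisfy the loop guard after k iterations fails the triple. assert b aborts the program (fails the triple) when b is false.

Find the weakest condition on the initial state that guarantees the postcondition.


Working backward. After the program, the postcondition s + 2 > s - 2 || 3*cnt + 2*val - 6 > -7 must hold; in canonical form it is true.
Before the loop (bound <=4), unroll the exhaustion recursion (WP_0 = exit-now case; WP_j = one more guarded iteration, up to j = 4):
  WP_0: !(m < 0)
  WP_1: m < 0 ==> (!(m < 0))
  WP_2: m < 0 ==> (m < 0 ==> (!(m < 0)))
  WP_3: m < 0 ==> (m < 0 ==> (m < 0 ==> (!(m < 0))))
  WP_4: m < 0 ==> (m < 0 ==> (m < 0 ==> (m < 0 ==> (!(m < 0)))))
So before the loop: m < 0 ==> (m < 0 ==> (m < 0 ==> (m < 0 ==> (!(m < 0)))))
Before assert cnt + cnt == -4: 2*cnt == -4 && (m < 0 ==> (m < 0 ==> (m < 0 ==> (m < 0 ==> (!(m < 0))))))
Before cnt := m - 3: 2*m == 2 && (m < 0 ==> (m < 0 ==> (m < 0 ==> (m < 0 ==> (!(m < 0))))))
Before m := cnt + 7: 2*cnt == -12 && (cnt < -7 ==> (cnt < -7 ==> (cnt < -7 ==> (cnt < -7 ==> (!(cnt < -7))))))
Answer: WP = 2*cnt == -12 && (cnt < -7 ==> (cnt < -7 ==> (cnt < -7 ==> (cnt < -7 ==> (!(cnt < -7))))))


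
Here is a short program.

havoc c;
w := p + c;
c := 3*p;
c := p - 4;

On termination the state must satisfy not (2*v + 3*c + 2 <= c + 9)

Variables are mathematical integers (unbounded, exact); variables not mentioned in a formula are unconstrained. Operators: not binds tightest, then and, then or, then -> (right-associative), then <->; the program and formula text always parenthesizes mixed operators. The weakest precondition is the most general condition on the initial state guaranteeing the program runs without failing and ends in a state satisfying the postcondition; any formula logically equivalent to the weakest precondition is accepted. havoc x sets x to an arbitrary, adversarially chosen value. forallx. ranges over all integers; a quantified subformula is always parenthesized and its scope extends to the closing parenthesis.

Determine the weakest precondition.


Working backward. After the program, the postcondition not (2*v + 3*c + 2 <= c + 9) must hold; in canonical form it is not (2*c + 2*v <= 7).
Before c := p - 4: not (2*p + 2*v <= 15)
Before c := 3*p: not (2*p + 2*v <= 15)
Before w := p + c: not (2*p + 2*v <= 15)
Before havoc c: not (2*p + 2*v <= 15)
Answer: WP = not (2*p + 2*v <= 15)


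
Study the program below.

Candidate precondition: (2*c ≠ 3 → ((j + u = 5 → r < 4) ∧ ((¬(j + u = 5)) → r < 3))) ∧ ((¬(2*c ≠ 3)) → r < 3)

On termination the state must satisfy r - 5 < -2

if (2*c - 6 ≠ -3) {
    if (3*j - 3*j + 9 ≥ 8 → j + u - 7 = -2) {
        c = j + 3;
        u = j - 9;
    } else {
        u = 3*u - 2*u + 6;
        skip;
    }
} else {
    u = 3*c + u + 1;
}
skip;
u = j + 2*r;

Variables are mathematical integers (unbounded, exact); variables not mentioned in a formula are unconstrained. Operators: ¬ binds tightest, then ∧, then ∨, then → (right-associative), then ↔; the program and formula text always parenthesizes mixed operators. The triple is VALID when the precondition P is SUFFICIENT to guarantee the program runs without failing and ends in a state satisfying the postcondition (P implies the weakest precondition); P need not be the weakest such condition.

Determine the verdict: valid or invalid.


Working backward. After the program, the postcondition r - 5 < -2 must hold; in canonical form it is r < 3.
Before u := j + 2*r: r < 3
Before skip: r < 3
Then branch requires (j + u = 5 → r < 3) ∧ ((¬(j + u = 5)) → r < 3); else branch requires r < 3.
Before the if: (2*c ≠ 3 → ((j + u = 5 → r < 3) ∧ ((¬(j + u = 5)) → r < 3))) ∧ ((¬(2*c ≠ 3)) → r < 3)
The weakest precondition is (2*c ≠ 3 → ((j + u = 5 → r < 3) ∧ ((¬(j + u = 5)) → r < 3))) ∧ ((¬(2*c ≠ 3)) → r < 3).
Check whether (2*c ≠ 3 → ((j + u = 5 → r < 4) ∧ ((¬(j + u = 5)) → r < 3))) ∧ ((¬(2*c ≠ 3)) → r < 3) implies it.
Countermodel: at the initial state c = 0, j = 5, r = 3, u = 0, the precondition holds but the weakest precondition fails.
Answer: invalid


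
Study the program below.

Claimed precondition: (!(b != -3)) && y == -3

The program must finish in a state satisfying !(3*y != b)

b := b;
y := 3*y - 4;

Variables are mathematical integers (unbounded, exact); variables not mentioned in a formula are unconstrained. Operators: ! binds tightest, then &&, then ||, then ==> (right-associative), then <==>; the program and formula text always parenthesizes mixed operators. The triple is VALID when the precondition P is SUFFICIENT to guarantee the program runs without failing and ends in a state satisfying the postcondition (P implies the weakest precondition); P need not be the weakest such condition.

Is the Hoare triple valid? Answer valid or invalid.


Working backward. After the program, !(3*y != b) must hold.
Before y := 3*y - 4: !(9*y != b + 12)
Before b := b: !(9*y != b + 12)
The weakest precondition is !(9*y != b + 12).
Check whether (!(b != -3)) && y == -3 implies it.
Countermodel: at the initial state b = -3, y = -3, the precondition holds but the weakest precondition fails.
Answer: invalid


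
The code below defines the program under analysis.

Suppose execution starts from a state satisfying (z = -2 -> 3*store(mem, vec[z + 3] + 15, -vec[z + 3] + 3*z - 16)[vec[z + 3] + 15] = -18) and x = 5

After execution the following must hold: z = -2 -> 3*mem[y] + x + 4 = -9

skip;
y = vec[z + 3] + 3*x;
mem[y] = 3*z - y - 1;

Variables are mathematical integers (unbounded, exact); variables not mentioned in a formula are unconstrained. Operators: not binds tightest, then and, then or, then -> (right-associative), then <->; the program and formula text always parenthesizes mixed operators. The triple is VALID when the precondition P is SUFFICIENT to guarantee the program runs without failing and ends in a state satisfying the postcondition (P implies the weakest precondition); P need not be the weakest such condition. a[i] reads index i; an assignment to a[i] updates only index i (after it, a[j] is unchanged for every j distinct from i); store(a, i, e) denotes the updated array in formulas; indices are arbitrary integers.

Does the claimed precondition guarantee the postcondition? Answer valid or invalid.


Working backward. After the program, the postcondition z = -2 -> 3*mem[y] + x + 4 = -9 must hold; in canonical form it is z = -2 -> 3*mem[y] + x = -13.
Before mem[y] := 3*z - y - 1: z = -2 -> 3*store(mem, y, -y + 3*z - 1)[y] + x = -13
Before y := vec[z + 3] + 3*x: z = -2 -> 3*store(mem, vec[z + 3] + 3*x, -vec[z + 3] - 3*x + 3*z - 1)[vec[z + 3] + 3*x] + x = -13
Before skip: z = -2 -> 3*store(mem, vec[z + 3] + 3*x, -vec[z + 3] - 3*x + 3*z - 1)[vec[z + 3] + 3*x] + x = -13
The weakest precondition is z = -2 -> 3*store(mem, vec[z + 3] + 3*x, -vec[z + 3] - 3*x + 3*z - 1)[vec[z + 3] + 3*x] + x = -13.
Check whether (z = -2 -> 3*store(mem, vec[z + 3] + 15, -vec[z + 3] + 3*z - 16)[vec[z + 3] + 15] = -18) and x = 5 implies it.
Every state satisfying the precondition satisfies the weakest precondition: the implication holds.
Answer: valid


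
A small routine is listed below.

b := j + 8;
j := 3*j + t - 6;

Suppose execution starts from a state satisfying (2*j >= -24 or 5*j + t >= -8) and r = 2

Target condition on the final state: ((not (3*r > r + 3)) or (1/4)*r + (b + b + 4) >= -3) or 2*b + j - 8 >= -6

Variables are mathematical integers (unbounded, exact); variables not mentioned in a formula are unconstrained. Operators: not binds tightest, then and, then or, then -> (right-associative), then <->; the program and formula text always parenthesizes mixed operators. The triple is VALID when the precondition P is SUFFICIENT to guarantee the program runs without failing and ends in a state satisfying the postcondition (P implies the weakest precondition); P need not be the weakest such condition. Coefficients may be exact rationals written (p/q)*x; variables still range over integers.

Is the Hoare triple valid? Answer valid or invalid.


Working backward. After the program, the postcondition ((not (3*r > r + 3)) or (1/4)*r + (b + b + 4) >= -3) or 2*b + j - 8 >= -6 must hold; in canonical form it is (not (2*r > 3)) or 2*b + (1/4)*r >= -7 or 2*b + j >= 2.
Before j := 3*j + t - 6: (not (2*r > 3)) or 2*b + (1/4)*r >= -7 or 2*b + 3*j + t >= 8
Before b := j + 8: (not (2*r > 3)) or 2*j + (1/4)*r >= -23 or 5*j + t >= -8
The weakest precondition is (not (2*r > 3)) or 2*j + (1/4)*r >= -23 or 5*j + t >= -8.
Check whether (2*j >= -24 or 5*j + t >= -8) and r = 2 implies it.
Countermodel: at the initial state j = -12, r = 2, t = 51, the precondition holds but the weakest precondition fails.
Answer: invalid


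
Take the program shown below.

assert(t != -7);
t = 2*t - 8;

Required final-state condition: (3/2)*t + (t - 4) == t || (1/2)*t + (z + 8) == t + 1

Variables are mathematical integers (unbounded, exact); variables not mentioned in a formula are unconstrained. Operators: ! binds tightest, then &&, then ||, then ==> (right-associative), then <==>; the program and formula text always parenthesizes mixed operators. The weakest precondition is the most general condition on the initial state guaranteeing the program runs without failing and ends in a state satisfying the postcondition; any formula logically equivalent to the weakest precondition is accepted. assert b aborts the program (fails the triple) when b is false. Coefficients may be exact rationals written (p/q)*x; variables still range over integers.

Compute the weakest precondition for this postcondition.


Working backward. After the program, the postcondition (3/2)*t + (t - 4) == t || (1/2)*t + (z + 8) == t + 1 must hold; in canonical form it is (3/2)*t == 4 || z == (1/2)*t - 7.
Before t := 2*t - 8: 3*t == 16 || z == t - 11
Before assert t != -7: t != -7 && (3*t == 16 || z == t - 11)
Answer: WP = t != -7 && (3*t == 16 || z == t - 11)


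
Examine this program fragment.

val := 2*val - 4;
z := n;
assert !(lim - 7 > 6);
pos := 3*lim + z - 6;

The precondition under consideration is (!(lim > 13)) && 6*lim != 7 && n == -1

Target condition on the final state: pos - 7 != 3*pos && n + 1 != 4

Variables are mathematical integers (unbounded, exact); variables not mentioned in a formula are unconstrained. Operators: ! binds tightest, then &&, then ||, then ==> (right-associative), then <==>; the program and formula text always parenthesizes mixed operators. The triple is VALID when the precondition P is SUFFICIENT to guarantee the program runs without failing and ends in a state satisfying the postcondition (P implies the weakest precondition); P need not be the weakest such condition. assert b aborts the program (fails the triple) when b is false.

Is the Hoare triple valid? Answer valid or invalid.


Working backward. After the program, the postcondition pos - 7 != 3*pos && n + 1 != 4 must hold; in canonical form it is 2*pos != -7 && n != 3.
Before pos := 3*lim + z - 6: 6*lim + 2*z != 5 && n != 3
Before assert !(lim - 7 > 6): (!(lim > 13)) && 6*lim + 2*z != 5 && n != 3
Before z := n: (!(lim > 13)) && 6*lim + 2*n != 5 && n != 3
Before val := 2*val - 4: (!(lim > 13)) && 6*lim + 2*n != 5 && n != 3
The weakest precondition is (!(lim > 13)) && 6*lim + 2*n != 5 && n != 3.
Check whether (!(lim > 13)) && 6*lim != 7 && n == -1 implies it.
Every state satisfying the precondition satisfies the weakest precondition: the implication holds.
Answer: valid


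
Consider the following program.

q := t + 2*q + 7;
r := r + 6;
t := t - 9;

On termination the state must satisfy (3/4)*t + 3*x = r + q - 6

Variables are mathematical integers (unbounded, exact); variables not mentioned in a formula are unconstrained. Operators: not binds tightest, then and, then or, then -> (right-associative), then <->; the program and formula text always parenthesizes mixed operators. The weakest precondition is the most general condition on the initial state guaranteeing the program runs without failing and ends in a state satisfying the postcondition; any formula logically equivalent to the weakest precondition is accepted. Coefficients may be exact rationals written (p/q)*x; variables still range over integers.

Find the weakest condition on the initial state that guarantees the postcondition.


Working backward. After the program, the postcondition (3/4)*t + 3*x = r + q - 6 must hold; in canonical form it is (3/4)*t + 3*x = q + r - 6.
Before t := t - 9: (3/4)*t + 3*x = q + r + 3/4
Before r := r + 6: (3/4)*t + 3*x = q + r + 27/4
Before q := t + 2*q + 7: 3*x = 2*q + r + (1/4)*t + 55/4
Answer: WP = 3*x = 2*q + r + (1/4)*t + 55/4


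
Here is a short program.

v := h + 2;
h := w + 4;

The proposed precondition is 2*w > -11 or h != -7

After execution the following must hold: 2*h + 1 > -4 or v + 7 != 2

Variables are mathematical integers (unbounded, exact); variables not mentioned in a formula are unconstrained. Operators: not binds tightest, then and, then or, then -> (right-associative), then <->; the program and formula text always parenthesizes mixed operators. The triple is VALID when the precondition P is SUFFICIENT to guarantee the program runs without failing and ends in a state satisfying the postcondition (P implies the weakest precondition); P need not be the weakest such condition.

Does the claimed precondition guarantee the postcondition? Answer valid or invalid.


Working backward. After the program, the postcondition 2*h + 1 > -4 or v + 7 != 2 must hold; in canonical form it is 2*h > -5 or v != -5.
Before h := w + 4: 2*w > -13 or v != -5
Before v := h + 2: 2*w > -13 or h != -7
The weakest precondition is 2*w > -13 or h != -7.
Check whether 2*w > -11 or h != -7 implies it.
Every state satisfying the precondition satisfies the weakest precondition: the implication holds.
Answer: valid


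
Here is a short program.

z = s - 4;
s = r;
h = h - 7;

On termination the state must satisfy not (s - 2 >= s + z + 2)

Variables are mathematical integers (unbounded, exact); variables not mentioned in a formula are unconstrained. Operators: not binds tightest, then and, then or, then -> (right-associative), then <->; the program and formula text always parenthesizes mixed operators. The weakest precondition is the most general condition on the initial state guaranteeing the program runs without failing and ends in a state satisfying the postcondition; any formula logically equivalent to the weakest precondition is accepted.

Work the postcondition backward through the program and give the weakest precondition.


Working backward. After the program, the postcondition not (s - 2 >= s + z + 2) must hold; in canonical form it is not (z <= -4).
Before h := h - 7: not (z <= -4)
Before s := r: not (z <= -4)
Before z := s - 4: not (s <= 0)
Answer: WP = not (s <= 0)


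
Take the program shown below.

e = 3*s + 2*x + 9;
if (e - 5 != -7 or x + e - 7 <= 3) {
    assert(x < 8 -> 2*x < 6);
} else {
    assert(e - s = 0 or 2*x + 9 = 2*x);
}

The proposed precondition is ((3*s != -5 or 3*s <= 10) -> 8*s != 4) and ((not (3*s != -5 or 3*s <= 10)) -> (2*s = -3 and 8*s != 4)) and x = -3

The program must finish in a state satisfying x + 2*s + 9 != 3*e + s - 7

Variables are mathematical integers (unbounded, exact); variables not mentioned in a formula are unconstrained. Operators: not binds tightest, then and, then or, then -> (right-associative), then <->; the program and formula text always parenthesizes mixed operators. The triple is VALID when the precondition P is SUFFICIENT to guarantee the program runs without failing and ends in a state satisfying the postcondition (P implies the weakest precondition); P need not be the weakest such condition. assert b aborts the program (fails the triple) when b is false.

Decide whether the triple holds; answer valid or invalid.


Working backward. After the program, the postcondition x + 2*s + 9 != 3*e + s - 7 must hold; in canonical form it is s + x != 3*e - 16.
Then branch requires (x < 8 -> 2*x < 6) and s + x != 3*e - 16; else branch requires e = s and s + x != 3*e - 16.
Before the if: ((e != -2 or e + x <= 10) -> ((x < 8 -> 2*x < 6) and s + x != 3*e - 16)) and ((not (e != -2 or e + x <= 10)) -> (e = s and s + x != 3*e - 16))
Before e := 3*s + 2*x + 9: ((3*s + 2*x != -11 or 3*s + 3*x <= 1) -> ((x < 8 -> 2*x < 6) and 8*s + 5*x != -11)) and ((not (3*s + 2*x != -11 or 3*s + 3*x <= 1)) -> (2*s + 2*x = -9 and 8*s + 5*x != -11))
The weakest precondition is ((3*s + 2*x != -11 or 3*s + 3*x <= 1) -> ((x < 8 -> 2*x < 6) and 8*s + 5*x != -11)) and ((not (3*s + 2*x != -11 or 3*s + 3*x <= 1)) -> (2*s + 2*x = -9 and 8*s + 5*x != -11)).
Check whether ((3*s != -5 or 3*s <= 10) -> 8*s != 4) and ((not (3*s != -5 or 3*s <= 10)) -> (2*s = -3 and 8*s != 4)) and x = -3 implies it.
Every state satisfying the precondition satisfies the weakest precondition: the implication holds.
Answer: valid


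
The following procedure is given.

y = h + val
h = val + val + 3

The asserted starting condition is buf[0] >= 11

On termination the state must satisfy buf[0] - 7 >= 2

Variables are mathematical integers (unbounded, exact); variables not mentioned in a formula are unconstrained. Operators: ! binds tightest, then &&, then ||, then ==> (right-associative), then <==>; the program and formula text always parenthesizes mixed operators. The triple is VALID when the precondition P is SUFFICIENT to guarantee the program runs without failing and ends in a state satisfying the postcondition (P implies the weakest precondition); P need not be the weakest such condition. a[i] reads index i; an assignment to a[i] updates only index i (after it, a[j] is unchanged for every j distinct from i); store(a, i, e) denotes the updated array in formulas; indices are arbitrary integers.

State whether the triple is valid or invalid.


Working backward. After the program, the postcondition buf[0] - 7 >= 2 must hold; in canonical form it is buf[0] >= 9.
Before h := val + val + 3: buf[0] >= 9
Before y := h + val: buf[0] >= 9
The weakest precondition is buf[0] >= 9.
Check whether buf[0] >= 11 implies it.
Every state satisfying the precondition satisfies the weakest precondition: the implication holds.
Answer: valid


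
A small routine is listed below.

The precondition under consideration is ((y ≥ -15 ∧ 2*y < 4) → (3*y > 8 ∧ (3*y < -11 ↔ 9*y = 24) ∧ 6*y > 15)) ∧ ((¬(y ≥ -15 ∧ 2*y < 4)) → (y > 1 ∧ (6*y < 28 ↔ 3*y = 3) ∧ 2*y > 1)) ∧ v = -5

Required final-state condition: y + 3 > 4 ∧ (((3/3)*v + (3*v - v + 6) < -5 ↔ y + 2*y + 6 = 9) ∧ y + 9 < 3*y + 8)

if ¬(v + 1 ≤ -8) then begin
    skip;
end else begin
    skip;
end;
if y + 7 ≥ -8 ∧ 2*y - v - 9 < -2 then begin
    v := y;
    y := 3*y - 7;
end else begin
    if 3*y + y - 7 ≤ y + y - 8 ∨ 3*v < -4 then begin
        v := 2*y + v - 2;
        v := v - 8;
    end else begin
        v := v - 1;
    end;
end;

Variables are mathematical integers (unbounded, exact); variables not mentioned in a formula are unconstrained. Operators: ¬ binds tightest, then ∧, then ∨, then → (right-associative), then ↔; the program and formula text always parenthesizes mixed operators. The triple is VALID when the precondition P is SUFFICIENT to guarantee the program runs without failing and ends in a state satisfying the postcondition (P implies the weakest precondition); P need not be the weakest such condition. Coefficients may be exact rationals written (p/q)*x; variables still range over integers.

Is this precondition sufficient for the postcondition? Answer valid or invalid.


Working backward. After the program, the postcondition y + 3 > 4 ∧ (((3/3)*v + (3*v - v + 6) < -5 ↔ y + 2*y + 6 = 9) ∧ y + 9 < 3*y + 8) must hold; in canonical form it is y > 1 ∧ (3*v < -11 ↔ 3*y = 3) ∧ 2*y > 1.
Then branch requires 3*y > 8 ∧ (3*y < -11 ↔ 9*y = 24) ∧ 6*y > 15; else branch requires ((2*y ≤ -1 ∨ 3*v < -4) → (y > 1 ∧ (3*v + 6*y < 19 ↔ 3*y = 3) ∧ 2*y > 1)) ∧ ((¬(2*y ≤ -1 ∨ 3*v < -4)) → (y > 1 ∧ (3*v < -8 ↔ 3*y = 3) ∧ 2*y > 1)).
Before the if: ((y ≥ -15 ∧ 2*y < v + 7) → (3*y > 8 ∧ (3*y < -11 ↔ 9*y = 24) ∧ 6*y > 15)) ∧ ((¬(y ≥ -15 ∧ 2*y < v + 7)) → (((2*y ≤ -1 ∨ 3*v < -4) → (y > 1 ∧ (3*v + 6*y < 19 ↔ 3*y = 3) ∧ 2*y > 1)) ∧ ((¬(2*y ≤ -1 ∨ 3*v < -4)) → (y > 1 ∧ (3*v < -8 ↔ 3*y = 3) ∧ 2*y > 1))))
Then branch requires ((y ≥ -15 ∧ 2*y < v + 7) → (3*y > 8 ∧ (3*y < -11 ↔ 9*y = 24) ∧ 6*y > 15)) ∧ ((¬(y ≥ -15 ∧ 2*y < v + 7)) → (((2*y ≤ -1 ∨ 3*v < -4) → (y > 1 ∧ (3*v + 6*y < 19 ↔ 3*y = 3) ∧ 2*y > 1)) ∧ ((¬(2*y ≤ -1 ∨ 3*v < -4)) → (y > 1 ∧ (3*v < -8 ↔ 3*y = 3) ∧ 2*y > 1)))); else branch requires ((y ≥ -15 ∧ 2*y < v + 7) → (3*y > 8 ∧ (3*y < -11 ↔ 9*y = 24) ∧ 6*y > 15)) ∧ ((¬(y ≥ -15 ∧ 2*y < v + 7)) → (((2*y ≤ -1 ∨ 3*v < -4) → (y > 1 ∧ (3*v + 6*y < 19 ↔ 3*y = 3) ∧ 2*y > 1)) ∧ ((¬(2*y ≤ -1 ∨ 3*v < -4)) → (y > 1 ∧ (3*v < -8 ↔ 3*y = 3) ∧ 2*y > 1)))).
Before the if: ((¬(v ≤ -9)) → (((y ≥ -15 ∧ 2*y < v + 7) → (3*y > 8 ∧ (3*y < -11 ↔ 9*y = 24) ∧ 6*y > 15)) ∧ ((¬(y ≥ -15 ∧ 2*y < v + 7)) → (((2*y ≤ -1 ∨ 3*v < -4) → (y > 1 ∧ (3*v + 6*y < 19 ↔ 3*y = 3) ∧ 2*y > 1)) ∧ ((¬(2*y ≤ -1 ∨ 3*v < -4)) → (y > 1 ∧ (3*v < -8 ↔ 3*y = 3) ∧ 2*y > 1)))))) ∧ (v ≤ -9 → (((y ≥ -15 ∧ 2*y < v + 7) → (3*y > 8 ∧ (3*y < -11 ↔ 9*y = 24) ∧ 6*y > 15)) ∧ ((¬(y ≥ -15 ∧ 2*y < v + 7)) → (((2*y ≤ -1 ∨ 3*v < -4) → (y > 1 ∧ (3*v + 6*y < 19 ↔ 3*y = 3) ∧ 2*y > 1)) ∧ ((¬(2*y ≤ -1 ∨ 3*v < -4)) → (y > 1 ∧ (3*v < -8 ↔ 3*y = 3) ∧ 2*y > 1))))))
The weakest precondition is ((¬(v ≤ -9)) → (((y ≥ -15 ∧ 2*y < v + 7) → (3*y > 8 ∧ (3*y < -11 ↔ 9*y = 24) ∧ 6*y > 15)) ∧ ((¬(y ≥ -15 ∧ 2*y < v + 7)) → (((2*y ≤ -1 ∨ 3*v < -4) → (y > 1 ∧ (3*v + 6*y < 19 ↔ 3*y = 3) ∧ 2*y > 1)) ∧ ((¬(2*y ≤ -1 ∨ 3*v < -4)) → (y > 1 ∧ (3*v < -8 ↔ 3*y = 3) ∧ 2*y > 1)))))) ∧ (v ≤ -9 → (((y ≥ -15 ∧ 2*y < v + 7) → (3*y > 8 ∧ (3*y < -11 ↔ 9*y = 24) ∧ 6*y > 15)) ∧ ((¬(y ≥ -15 ∧ 2*y < v + 7)) → (((2*y ≤ -1 ∨ 3*v < -4) → (y > 1 ∧ (3*v + 6*y < 19 ↔ 3*y = 3) ∧ 2*y > 1)) ∧ ((¬(2*y ≤ -1 ∨ 3*v < -4)) → (y > 1 ∧ (3*v < -8 ↔ 3*y = 3) ∧ 2*y > 1)))))).
Check whether ((y ≥ -15 ∧ 2*y < 4) → (3*y > 8 ∧ (3*y < -11 ↔ 9*y = 24) ∧ 6*y > 15)) ∧ ((¬(y ≥ -15 ∧ 2*y < 4)) → (y > 1 ∧ (6*y < 28 ↔ 3*y = 3) ∧ 2*y > 1)) ∧ v = -5 implies it.
Countermodel: at the initial state v = -5, y = 5, the precondition holds but the weakest precondition fails.
Answer: invalid


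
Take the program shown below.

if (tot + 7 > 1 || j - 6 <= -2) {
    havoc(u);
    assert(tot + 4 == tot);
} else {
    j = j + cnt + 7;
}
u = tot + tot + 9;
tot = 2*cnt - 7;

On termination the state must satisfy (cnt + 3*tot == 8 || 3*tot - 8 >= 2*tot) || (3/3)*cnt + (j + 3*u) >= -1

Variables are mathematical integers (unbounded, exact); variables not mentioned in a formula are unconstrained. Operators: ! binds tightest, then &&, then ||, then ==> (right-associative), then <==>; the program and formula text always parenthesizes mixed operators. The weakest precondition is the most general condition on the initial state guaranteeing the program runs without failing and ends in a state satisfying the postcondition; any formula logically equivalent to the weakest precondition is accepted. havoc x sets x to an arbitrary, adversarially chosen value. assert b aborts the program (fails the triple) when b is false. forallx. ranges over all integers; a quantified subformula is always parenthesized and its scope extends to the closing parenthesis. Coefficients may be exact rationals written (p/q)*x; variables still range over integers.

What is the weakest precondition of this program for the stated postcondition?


Working backward. After the program, the postcondition (cnt + 3*tot == 8 || 3*tot - 8 >= 2*tot) || (3/3)*cnt + (j + 3*u) >= -1 must hold; in canonical form it is cnt + 3*tot == 8 || tot >= 8 || cnt + j + 3*u >= -1.
Before tot := 2*cnt - 7: 7*cnt == 29 || 2*cnt >= 15 || cnt + j + 3*u >= -1
Before u := tot + tot + 9: 7*cnt == 29 || 2*cnt >= 15 || cnt + j + 6*tot >= -28
Then branch requires false; else branch requires 7*cnt == 29 || 2*cnt >= 15 || 2*cnt + j + 6*tot >= -35.
Before the if: (!(tot > -6 || j <= 4)) && ((!(tot > -6 || j <= 4)) ==> (7*cnt == 29 || 2*cnt >= 15 || 2*cnt + j + 6*tot >= -35))
Answer: WP = (!(tot > -6 || j <= 4)) && ((!(tot > -6 || j <= 4)) ==> (7*cnt == 29 || 2*cnt >= 15 || 2*cnt + j + 6*tot >= -35))
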